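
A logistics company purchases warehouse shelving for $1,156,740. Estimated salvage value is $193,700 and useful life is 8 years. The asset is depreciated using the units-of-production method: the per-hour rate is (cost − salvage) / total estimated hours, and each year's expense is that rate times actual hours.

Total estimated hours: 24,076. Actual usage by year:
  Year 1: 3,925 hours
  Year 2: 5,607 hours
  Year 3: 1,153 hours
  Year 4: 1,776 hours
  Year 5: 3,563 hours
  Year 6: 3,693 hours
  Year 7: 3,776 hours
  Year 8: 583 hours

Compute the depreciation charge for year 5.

$142,520

Depreciable base = $1,156,740 − $193,700 = $963,040.
Rate = $963,040 / 24,076 hours = $40 per hour.
Year 1: 3,925 × $40 = $157,000. Book value $999,740.
Year 2: 5,607 × $40 = $224,280. Book value $775,460.
Year 3: 1,153 × $40 = $46,120. Book value $729,340.
Year 4: 1,776 × $40 = $71,040. Book value $658,300.
Year 5: 3,563 × $40 = $142,520. Book value $515,780.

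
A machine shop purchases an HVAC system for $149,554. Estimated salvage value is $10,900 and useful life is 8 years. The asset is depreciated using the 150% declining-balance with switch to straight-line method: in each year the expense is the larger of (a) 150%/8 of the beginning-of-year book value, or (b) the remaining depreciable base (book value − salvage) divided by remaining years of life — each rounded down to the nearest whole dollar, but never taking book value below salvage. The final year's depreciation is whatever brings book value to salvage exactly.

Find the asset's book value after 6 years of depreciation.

Depreciable base = $149,554 − $10,900 = $138,654.
Year 1: DB = ⌊$149,554 × 150%/8⌋ = $28,041; SL = ⌊$138,654/8⌋ = $17,331 → take DB $28,041. Book value $121,513.
Year 2: DB = ⌊$121,513 × 150%/8⌋ = $22,783; SL = ⌊$110,613/7⌋ = $15,801 → take DB $22,783. Book value $98,730.
Year 3: DB = ⌊$98,730 × 150%/8⌋ = $18,511; SL = ⌊$87,830/6⌋ = $14,638 → take DB $18,511. Book value $80,219.
Year 4: DB = ⌊$80,219 × 150%/8⌋ = $15,041; SL = ⌊$69,319/5⌋ = $13,863 → take DB $15,041. Book value $65,178.
Year 5: DB = ⌊$65,178 × 150%/8⌋ = $12,220; SL = ⌊$54,278/4⌋ = $13,569 → take SL $13,569. Book value $51,609.
Year 6: DB = ⌊$51,609 × 150%/8⌋ = $9,676; SL = ⌊$40,709/3⌋ = $13,569 → take SL $13,569. Book value $38,040.

$38,040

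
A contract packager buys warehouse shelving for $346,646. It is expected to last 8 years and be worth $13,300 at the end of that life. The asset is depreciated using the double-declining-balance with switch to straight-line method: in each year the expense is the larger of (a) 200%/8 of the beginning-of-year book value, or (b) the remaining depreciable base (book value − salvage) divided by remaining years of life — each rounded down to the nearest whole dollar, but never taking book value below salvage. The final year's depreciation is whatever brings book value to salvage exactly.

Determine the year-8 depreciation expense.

$22,988

Depreciable base = $346,646 − $13,300 = $333,346.
Year 1: DB = ⌊$346,646 × 200%/8⌋ = $86,661; SL = ⌊$333,346/8⌋ = $41,668 → take DB $86,661. Book value $259,985.
Year 2: DB = ⌊$259,985 × 200%/8⌋ = $64,996; SL = ⌊$246,685/7⌋ = $35,240 → take DB $64,996. Book value $194,989.
Year 3: DB = ⌊$194,989 × 200%/8⌋ = $48,747; SL = ⌊$181,689/6⌋ = $30,281 → take DB $48,747. Book value $146,242.
Year 4: DB = ⌊$146,242 × 200%/8⌋ = $36,560; SL = ⌊$132,942/5⌋ = $26,588 → take DB $36,560. Book value $109,682.
Year 5: DB = ⌊$109,682 × 200%/8⌋ = $27,420; SL = ⌊$96,382/4⌋ = $24,095 → take DB $27,420. Book value $82,262.
Year 6: DB = ⌊$82,262 × 200%/8⌋ = $20,565; SL = ⌊$68,962/3⌋ = $22,987 → take SL $22,987. Book value $59,275.
Year 7: DB = ⌊$59,275 × 200%/8⌋ = $14,818; SL = ⌊$45,975/2⌋ = $22,987 → take SL $22,987. Book value $36,288.
Year 8 (final): $36,288 − $13,300 = $22,988. Book value $13,300.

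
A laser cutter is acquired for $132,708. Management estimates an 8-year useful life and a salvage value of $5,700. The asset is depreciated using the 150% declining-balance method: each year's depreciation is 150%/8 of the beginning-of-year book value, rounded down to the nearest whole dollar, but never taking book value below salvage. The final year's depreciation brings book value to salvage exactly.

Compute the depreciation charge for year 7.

Depreciable base = $132,708 − $5,700 = $127,008.
Year 1: ⌊$132,708 × 150%/8⌋ = $24,882. Book value $107,826.
Year 2: ⌊$107,826 × 150%/8⌋ = $20,217. Book value $87,609.
Year 3: ⌊$87,609 × 150%/8⌋ = $16,426. Book value $71,183.
Year 4: ⌊$71,183 × 150%/8⌋ = $13,346. Book value $57,837.
Year 5: ⌊$57,837 × 150%/8⌋ = $10,844. Book value $46,993.
Year 6: ⌊$46,993 × 150%/8⌋ = $8,811. Book value $38,182.
Year 7: ⌊$38,182 × 150%/8⌋ = $7,159. Book value $31,023.

$7,159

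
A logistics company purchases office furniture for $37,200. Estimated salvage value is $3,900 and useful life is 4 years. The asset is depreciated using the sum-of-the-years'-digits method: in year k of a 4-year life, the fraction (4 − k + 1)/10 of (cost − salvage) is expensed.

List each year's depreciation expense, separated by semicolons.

Depreciable base = $37,200 − $3,900 = $33,300.
Sum of the years' digits = 4+3+2+1 = 10.
Year 1: $33,300 × 4/10 = $13,320. Book value $23,880.
Year 2: $33,300 × 3/10 = $9,990. Book value $13,890.
Year 3: $33,300 × 2/10 = $6,660. Book value $7,230.
Year 4: $33,300 × 1/10 = $3,330. Book value $3,900.

$13,320; $9,990; $6,660; $3,330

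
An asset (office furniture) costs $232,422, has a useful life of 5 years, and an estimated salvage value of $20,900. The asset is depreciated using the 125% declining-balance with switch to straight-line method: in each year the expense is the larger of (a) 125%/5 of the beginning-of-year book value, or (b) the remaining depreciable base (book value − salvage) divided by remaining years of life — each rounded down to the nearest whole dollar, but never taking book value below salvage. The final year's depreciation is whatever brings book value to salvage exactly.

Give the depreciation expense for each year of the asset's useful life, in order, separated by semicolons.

Depreciable base = $232,422 − $20,900 = $211,522.
Year 1: DB = ⌊$232,422 × 125%/5⌋ = $58,105; SL = ⌊$211,522/5⌋ = $42,304 → take DB $58,105. Book value $174,317.
Year 2: DB = ⌊$174,317 × 125%/5⌋ = $43,579; SL = ⌊$153,417/4⌋ = $38,354 → take DB $43,579. Book value $130,738.
Year 3: DB = ⌊$130,738 × 125%/5⌋ = $32,684; SL = ⌊$109,838/3⌋ = $36,612 → take SL $36,612. Book value $94,126.
Year 4: DB = ⌊$94,126 × 125%/5⌋ = $23,531; SL = ⌊$73,226/2⌋ = $36,613 → take SL $36,613. Book value $57,513.
Year 5 (final): $57,513 − $20,900 = $36,613. Book value $20,900.

$58,105; $43,579; $36,612; $36,613; $36,613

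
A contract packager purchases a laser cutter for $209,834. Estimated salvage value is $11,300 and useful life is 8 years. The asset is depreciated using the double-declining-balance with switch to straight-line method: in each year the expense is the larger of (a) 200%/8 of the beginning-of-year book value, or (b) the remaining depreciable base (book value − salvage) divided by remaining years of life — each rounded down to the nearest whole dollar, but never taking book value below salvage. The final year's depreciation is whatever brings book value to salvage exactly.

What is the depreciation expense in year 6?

$12,831

Depreciable base = $209,834 − $11,300 = $198,534.
Year 1: DB = ⌊$209,834 × 200%/8⌋ = $52,458; SL = ⌊$198,534/8⌋ = $24,816 → take DB $52,458. Book value $157,376.
Year 2: DB = ⌊$157,376 × 200%/8⌋ = $39,344; SL = ⌊$146,076/7⌋ = $20,868 → take DB $39,344. Book value $118,032.
Year 3: DB = ⌊$118,032 × 200%/8⌋ = $29,508; SL = ⌊$106,732/6⌋ = $17,788 → take DB $29,508. Book value $88,524.
Year 4: DB = ⌊$88,524 × 200%/8⌋ = $22,131; SL = ⌊$77,224/5⌋ = $15,444 → take DB $22,131. Book value $66,393.
Year 5: DB = ⌊$66,393 × 200%/8⌋ = $16,598; SL = ⌊$55,093/4⌋ = $13,773 → take DB $16,598. Book value $49,795.
Year 6: DB = ⌊$49,795 × 200%/8⌋ = $12,448; SL = ⌊$38,495/3⌋ = $12,831 → take SL $12,831. Book value $36,964.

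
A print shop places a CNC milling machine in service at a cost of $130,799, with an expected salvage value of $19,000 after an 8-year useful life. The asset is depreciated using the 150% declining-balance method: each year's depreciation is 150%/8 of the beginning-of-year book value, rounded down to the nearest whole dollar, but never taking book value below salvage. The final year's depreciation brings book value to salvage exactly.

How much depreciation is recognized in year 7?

$7,056

Depreciable base = $130,799 − $19,000 = $111,799.
Year 1: ⌊$130,799 × 150%/8⌋ = $24,524. Book value $106,275.
Year 2: ⌊$106,275 × 150%/8⌋ = $19,926. Book value $86,349.
Year 3: ⌊$86,349 × 150%/8⌋ = $16,190. Book value $70,159.
Year 4: ⌊$70,159 × 150%/8⌋ = $13,154. Book value $57,005.
Year 5: ⌊$57,005 × 150%/8⌋ = $10,688. Book value $46,317.
Year 6: ⌊$46,317 × 150%/8⌋ = $8,684. Book value $37,633.
Year 7: ⌊$37,633 × 150%/8⌋ = $7,056. Book value $30,577.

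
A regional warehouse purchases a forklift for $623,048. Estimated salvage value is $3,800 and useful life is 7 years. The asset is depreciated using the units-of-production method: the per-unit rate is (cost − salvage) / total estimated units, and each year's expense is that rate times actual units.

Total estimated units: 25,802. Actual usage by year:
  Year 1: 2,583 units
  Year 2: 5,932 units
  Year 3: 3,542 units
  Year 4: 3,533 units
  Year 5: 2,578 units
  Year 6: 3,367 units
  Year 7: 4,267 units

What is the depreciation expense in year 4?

Depreciable base = $623,048 − $3,800 = $619,248.
Rate = $619,248 / 25,802 units = $24 per unit.
Year 1: 2,583 × $24 = $61,992. Book value $561,056.
Year 2: 5,932 × $24 = $142,368. Book value $418,688.
Year 3: 3,542 × $24 = $85,008. Book value $333,680.
Year 4: 3,533 × $24 = $84,792. Book value $248,888.

$84,792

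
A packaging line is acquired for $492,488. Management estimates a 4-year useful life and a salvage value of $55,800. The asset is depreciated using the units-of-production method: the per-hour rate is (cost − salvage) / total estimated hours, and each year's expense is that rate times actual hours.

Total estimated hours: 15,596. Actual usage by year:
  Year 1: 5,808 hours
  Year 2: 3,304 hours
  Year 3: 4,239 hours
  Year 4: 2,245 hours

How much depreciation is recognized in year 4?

$62,860

Depreciable base = $492,488 − $55,800 = $436,688.
Rate = $436,688 / 15,596 hours = $28 per hour.
Year 1: 5,808 × $28 = $162,624. Book value $329,864.
Year 2: 3,304 × $28 = $92,512. Book value $237,352.
Year 3: 4,239 × $28 = $118,692. Book value $118,660.
Year 4: 2,245 × $28 = $62,860. Book value $55,800.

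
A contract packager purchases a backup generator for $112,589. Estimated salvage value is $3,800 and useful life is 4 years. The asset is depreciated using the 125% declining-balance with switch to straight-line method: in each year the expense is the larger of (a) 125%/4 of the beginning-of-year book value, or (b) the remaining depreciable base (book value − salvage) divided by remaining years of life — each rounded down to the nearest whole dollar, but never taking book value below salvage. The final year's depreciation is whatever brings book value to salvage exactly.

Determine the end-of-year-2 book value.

Depreciable base = $112,589 − $3,800 = $108,789.
Year 1: DB = ⌊$112,589 × 125%/4⌋ = $35,184; SL = ⌊$108,789/4⌋ = $27,197 → take DB $35,184. Book value $77,405.
Year 2: DB = ⌊$77,405 × 125%/4⌋ = $24,189; SL = ⌊$73,605/3⌋ = $24,535 → take SL $24,535. Book value $52,870.

$52,870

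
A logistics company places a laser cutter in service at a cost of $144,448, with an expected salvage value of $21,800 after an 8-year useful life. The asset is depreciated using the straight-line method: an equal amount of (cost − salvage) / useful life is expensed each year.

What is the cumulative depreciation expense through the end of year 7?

$107,317

Depreciable base = $144,448 − $21,800 = $122,648.
Annual expense = $122,648 / 8 = $15,331.
End of year 1: book value $129,117.
End of year 2: book value $113,786.
End of year 3: book value $98,455.
End of year 4: book value $83,124.
End of year 5: book value $67,793.
End of year 6: book value $52,462.
End of year 7: book value $37,131.
Accumulated through year 7 = $144,448 − $37,131 = $107,317.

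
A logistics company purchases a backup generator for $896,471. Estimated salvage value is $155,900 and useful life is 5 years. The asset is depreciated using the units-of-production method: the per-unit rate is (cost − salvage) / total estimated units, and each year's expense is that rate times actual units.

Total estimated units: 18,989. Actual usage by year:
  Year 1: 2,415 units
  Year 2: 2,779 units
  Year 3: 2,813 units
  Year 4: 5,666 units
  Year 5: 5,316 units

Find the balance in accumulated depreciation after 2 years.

Depreciable base = $896,471 − $155,900 = $740,571.
Rate = $740,571 / 18,989 units = $39 per unit.
Year 1: 2,415 × $39 = $94,185. Book value $802,286.
Year 2: 2,779 × $39 = $108,381. Book value $693,905.
Accumulated through year 2 = $896,471 − $693,905 = $202,566.

$202,566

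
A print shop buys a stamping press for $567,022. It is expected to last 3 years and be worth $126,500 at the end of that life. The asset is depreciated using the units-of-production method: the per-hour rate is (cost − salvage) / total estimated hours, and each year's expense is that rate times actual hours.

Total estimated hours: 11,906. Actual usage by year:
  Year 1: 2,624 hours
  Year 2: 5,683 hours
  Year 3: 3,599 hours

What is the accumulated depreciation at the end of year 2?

Depreciable base = $567,022 − $126,500 = $440,522.
Rate = $440,522 / 11,906 hours = $37 per hour.
Year 1: 2,624 × $37 = $97,088. Book value $469,934.
Year 2: 5,683 × $37 = $210,271. Book value $259,663.
Accumulated through year 2 = $567,022 − $259,663 = $307,359.

$307,359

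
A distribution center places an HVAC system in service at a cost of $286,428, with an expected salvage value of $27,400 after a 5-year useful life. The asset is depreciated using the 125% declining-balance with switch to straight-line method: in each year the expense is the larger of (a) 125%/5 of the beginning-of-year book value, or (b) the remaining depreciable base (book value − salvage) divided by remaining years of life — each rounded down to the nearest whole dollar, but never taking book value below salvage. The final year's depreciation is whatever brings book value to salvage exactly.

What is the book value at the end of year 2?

Depreciable base = $286,428 − $27,400 = $259,028.
Year 1: DB = ⌊$286,428 × 125%/5⌋ = $71,607; SL = ⌊$259,028/5⌋ = $51,805 → take DB $71,607. Book value $214,821.
Year 2: DB = ⌊$214,821 × 125%/5⌋ = $53,705; SL = ⌊$187,421/4⌋ = $46,855 → take DB $53,705. Book value $161,116.

$161,116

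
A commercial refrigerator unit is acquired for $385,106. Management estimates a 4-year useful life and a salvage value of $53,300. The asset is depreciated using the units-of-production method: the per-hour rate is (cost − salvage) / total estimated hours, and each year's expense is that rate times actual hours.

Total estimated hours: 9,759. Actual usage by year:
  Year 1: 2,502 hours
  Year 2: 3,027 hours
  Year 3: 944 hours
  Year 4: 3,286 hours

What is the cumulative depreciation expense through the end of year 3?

Depreciable base = $385,106 − $53,300 = $331,806.
Rate = $331,806 / 9,759 hours = $34 per hour.
Year 1: 2,502 × $34 = $85,068. Book value $300,038.
Year 2: 3,027 × $34 = $102,918. Book value $197,120.
Year 3: 944 × $34 = $32,096. Book value $165,024.
Accumulated through year 3 = $385,106 − $165,024 = $220,082.

$220,082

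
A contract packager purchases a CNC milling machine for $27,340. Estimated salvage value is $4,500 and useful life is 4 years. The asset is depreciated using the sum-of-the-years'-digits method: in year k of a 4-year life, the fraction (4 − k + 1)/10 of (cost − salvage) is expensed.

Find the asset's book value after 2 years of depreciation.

$11,352

Depreciable base = $27,340 − $4,500 = $22,840.
Sum of the years' digits = 4+3+2+1 = 10.
Year 1: $22,840 × 4/10 = $9,136. Book value $18,204.
Year 2: $22,840 × 3/10 = $6,852. Book value $11,352.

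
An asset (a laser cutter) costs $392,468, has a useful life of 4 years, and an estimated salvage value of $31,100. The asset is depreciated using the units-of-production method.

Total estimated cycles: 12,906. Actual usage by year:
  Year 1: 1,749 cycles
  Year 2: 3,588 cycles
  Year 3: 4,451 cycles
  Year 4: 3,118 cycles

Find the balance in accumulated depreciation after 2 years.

Depreciable base = $392,468 − $31,100 = $361,368.
Rate = $361,368 / 12,906 cycles = $28 per cycle.
Year 1: 1,749 × $28 = $48,972. Book value $343,496.
Year 2: 3,588 × $28 = $100,464. Book value $243,032.
Accumulated through year 2 = $392,468 − $243,032 = $149,436.

$149,436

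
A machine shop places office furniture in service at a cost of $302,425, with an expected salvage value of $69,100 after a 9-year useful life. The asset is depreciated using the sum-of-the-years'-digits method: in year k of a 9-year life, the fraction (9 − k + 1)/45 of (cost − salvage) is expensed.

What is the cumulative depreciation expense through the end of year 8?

$228,140

Depreciable base = $302,425 − $69,100 = $233,325.
Sum of the years' digits = 9+8+7+6+5+4+3+2+1 = 45.
Year 1: $233,325 × 9/45 = $46,665. Book value $255,760.
Year 2: $233,325 × 8/45 = $41,480. Book value $214,280.
Year 3: $233,325 × 7/45 = $36,295. Book value $177,985.
Year 4: $233,325 × 6/45 = $31,110. Book value $146,875.
Year 5: $233,325 × 5/45 = $25,925. Book value $120,950.
Year 6: $233,325 × 4/45 = $20,740. Book value $100,210.
Year 7: $233,325 × 3/45 = $15,555. Book value $84,655.
Year 8: $233,325 × 2/45 = $10,370. Book value $74,285.
Accumulated through year 8 = $302,425 − $74,285 = $228,140.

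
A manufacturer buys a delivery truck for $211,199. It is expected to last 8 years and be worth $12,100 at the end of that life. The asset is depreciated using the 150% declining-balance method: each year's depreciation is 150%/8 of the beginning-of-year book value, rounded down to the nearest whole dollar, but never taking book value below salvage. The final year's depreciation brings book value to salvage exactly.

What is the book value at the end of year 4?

Depreciable base = $211,199 − $12,100 = $199,099.
Year 1: ⌊$211,199 × 150%/8⌋ = $39,599. Book value $171,600.
Year 2: ⌊$171,600 × 150%/8⌋ = $32,175. Book value $139,425.
Year 3: ⌊$139,425 × 150%/8⌋ = $26,142. Book value $113,283.
Year 4: ⌊$113,283 × 150%/8⌋ = $21,240. Book value $92,043.

$92,043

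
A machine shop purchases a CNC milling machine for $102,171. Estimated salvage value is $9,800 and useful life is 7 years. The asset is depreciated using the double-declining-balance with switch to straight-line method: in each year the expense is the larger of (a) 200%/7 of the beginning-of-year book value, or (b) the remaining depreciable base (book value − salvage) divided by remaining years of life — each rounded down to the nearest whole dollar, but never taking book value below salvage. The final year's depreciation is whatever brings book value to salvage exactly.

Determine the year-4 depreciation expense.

Depreciable base = $102,171 − $9,800 = $92,371.
Year 1: DB = ⌊$102,171 × 200%/7⌋ = $29,191; SL = ⌊$92,371/7⌋ = $13,195 → take DB $29,191. Book value $72,980.
Year 2: DB = ⌊$72,980 × 200%/7⌋ = $20,851; SL = ⌊$63,180/6⌋ = $10,530 → take DB $20,851. Book value $52,129.
Year 3: DB = ⌊$52,129 × 200%/7⌋ = $14,894; SL = ⌊$42,329/5⌋ = $8,465 → take DB $14,894. Book value $37,235.
Year 4: DB = ⌊$37,235 × 200%/7⌋ = $10,638; SL = ⌊$27,435/4⌋ = $6,858 → take DB $10,638. Book value $26,597.

$10,638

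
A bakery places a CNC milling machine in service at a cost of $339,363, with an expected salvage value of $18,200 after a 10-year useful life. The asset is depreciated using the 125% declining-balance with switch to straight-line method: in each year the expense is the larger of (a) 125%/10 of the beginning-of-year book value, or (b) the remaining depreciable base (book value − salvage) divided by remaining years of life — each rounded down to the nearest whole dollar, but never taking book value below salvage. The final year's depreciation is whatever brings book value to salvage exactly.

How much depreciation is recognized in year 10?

Depreciable base = $339,363 − $18,200 = $321,163.
Year 1: DB = ⌊$339,363 × 125%/10⌋ = $42,420; SL = ⌊$321,163/10⌋ = $32,116 → take DB $42,420. Book value $296,943.
Year 2: DB = ⌊$296,943 × 125%/10⌋ = $37,117; SL = ⌊$278,743/9⌋ = $30,971 → take DB $37,117. Book value $259,826.
Year 3: DB = ⌊$259,826 × 125%/10⌋ = $32,478; SL = ⌊$241,626/8⌋ = $30,203 → take DB $32,478. Book value $227,348.
Year 4: DB = ⌊$227,348 × 125%/10⌋ = $28,418; SL = ⌊$209,148/7⌋ = $29,878 → take SL $29,878. Book value $197,470.
Year 5: DB = ⌊$197,470 × 125%/10⌋ = $24,683; SL = ⌊$179,270/6⌋ = $29,878 → take SL $29,878. Book value $167,592.
Year 6: DB = ⌊$167,592 × 125%/10⌋ = $20,949; SL = ⌊$149,392/5⌋ = $29,878 → take SL $29,878. Book value $137,714.
Year 7: DB = ⌊$137,714 × 125%/10⌋ = $17,214; SL = ⌊$119,514/4⌋ = $29,878 → take SL $29,878. Book value $107,836.
Year 8: DB = ⌊$107,836 × 125%/10⌋ = $13,479; SL = ⌊$89,636/3⌋ = $29,878 → take SL $29,878. Book value $77,958.
Year 9: DB = ⌊$77,958 × 125%/10⌋ = $9,744; SL = ⌊$59,758/2⌋ = $29,879 → take SL $29,879. Book value $48,079.
Year 10 (final): $48,079 − $18,200 = $29,879. Book value $18,200.

$29,879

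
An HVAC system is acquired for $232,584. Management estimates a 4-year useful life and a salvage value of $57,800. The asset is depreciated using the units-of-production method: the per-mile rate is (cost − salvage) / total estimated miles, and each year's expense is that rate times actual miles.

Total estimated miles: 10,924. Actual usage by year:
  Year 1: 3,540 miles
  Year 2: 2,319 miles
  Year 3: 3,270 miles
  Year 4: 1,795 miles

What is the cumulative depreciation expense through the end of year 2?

Depreciable base = $232,584 − $57,800 = $174,784.
Rate = $174,784 / 10,924 miles = $16 per mile.
Year 1: 3,540 × $16 = $56,640. Book value $175,944.
Year 2: 2,319 × $16 = $37,104. Book value $138,840.
Accumulated through year 2 = $232,584 − $138,840 = $93,744.

$93,744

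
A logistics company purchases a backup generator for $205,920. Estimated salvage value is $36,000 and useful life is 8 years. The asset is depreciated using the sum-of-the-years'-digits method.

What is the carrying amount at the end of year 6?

Depreciable base = $205,920 − $36,000 = $169,920.
Sum of the years' digits = 8+7+6+5+4+3+2+1 = 36.
Year 1: $169,920 × 8/36 = $37,760. Book value $168,160.
Year 2: $169,920 × 7/36 = $33,040. Book value $135,120.
Year 3: $169,920 × 6/36 = $28,320. Book value $106,800.
Year 4: $169,920 × 5/36 = $23,600. Book value $83,200.
Year 5: $169,920 × 4/36 = $18,880. Book value $64,320.
Year 6: $169,920 × 3/36 = $14,160. Book value $50,160.

$50,160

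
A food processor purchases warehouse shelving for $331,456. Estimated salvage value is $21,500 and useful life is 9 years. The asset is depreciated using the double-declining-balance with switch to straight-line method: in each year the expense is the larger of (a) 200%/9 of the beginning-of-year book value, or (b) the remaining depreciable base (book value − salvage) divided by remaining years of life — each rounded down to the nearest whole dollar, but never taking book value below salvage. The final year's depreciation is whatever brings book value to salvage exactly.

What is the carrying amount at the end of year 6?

$73,378

Depreciable base = $331,456 − $21,500 = $309,956.
Year 1: DB = ⌊$331,456 × 200%/9⌋ = $73,656; SL = ⌊$309,956/9⌋ = $34,439 → take DB $73,656. Book value $257,800.
Year 2: DB = ⌊$257,800 × 200%/9⌋ = $57,288; SL = ⌊$236,300/8⌋ = $29,537 → take DB $57,288. Book value $200,512.
Year 3: DB = ⌊$200,512 × 200%/9⌋ = $44,558; SL = ⌊$179,012/7⌋ = $25,573 → take DB $44,558. Book value $155,954.
Year 4: DB = ⌊$155,954 × 200%/9⌋ = $34,656; SL = ⌊$134,454/6⌋ = $22,409 → take DB $34,656. Book value $121,298.
Year 5: DB = ⌊$121,298 × 200%/9⌋ = $26,955; SL = ⌊$99,798/5⌋ = $19,959 → take DB $26,955. Book value $94,343.
Year 6: DB = ⌊$94,343 × 200%/9⌋ = $20,965; SL = ⌊$72,843/4⌋ = $18,210 → take DB $20,965. Book value $73,378.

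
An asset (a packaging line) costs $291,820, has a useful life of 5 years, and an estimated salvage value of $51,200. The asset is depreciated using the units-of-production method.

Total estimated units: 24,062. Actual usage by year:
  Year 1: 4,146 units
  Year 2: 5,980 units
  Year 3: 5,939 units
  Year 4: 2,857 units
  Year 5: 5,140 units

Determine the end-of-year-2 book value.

Depreciable base = $291,820 − $51,200 = $240,620.
Rate = $240,620 / 24,062 units = $10 per unit.
Year 1: 4,146 × $10 = $41,460. Book value $250,360.
Year 2: 5,980 × $10 = $59,800. Book value $190,560.

$190,560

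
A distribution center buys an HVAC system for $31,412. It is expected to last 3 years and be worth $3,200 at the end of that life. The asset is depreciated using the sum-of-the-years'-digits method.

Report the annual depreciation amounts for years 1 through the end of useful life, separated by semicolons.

Depreciable base = $31,412 − $3,200 = $28,212.
Sum of the years' digits = 3+2+1 = 6.
Year 1: $28,212 × 3/6 = $14,106. Book value $17,306.
Year 2: $28,212 × 2/6 = $9,404. Book value $7,902.
Year 3: $28,212 × 1/6 = $4,702. Book value $3,200.

$14,106; $9,404; $4,702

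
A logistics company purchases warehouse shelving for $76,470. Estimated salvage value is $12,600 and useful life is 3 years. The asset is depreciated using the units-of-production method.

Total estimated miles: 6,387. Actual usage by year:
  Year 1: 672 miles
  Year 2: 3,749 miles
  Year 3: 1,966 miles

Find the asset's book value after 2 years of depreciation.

$32,260

Depreciable base = $76,470 − $12,600 = $63,870.
Rate = $63,870 / 6,387 miles = $10 per mile.
Year 1: 672 × $10 = $6,720. Book value $69,750.
Year 2: 3,749 × $10 = $37,490. Book value $32,260.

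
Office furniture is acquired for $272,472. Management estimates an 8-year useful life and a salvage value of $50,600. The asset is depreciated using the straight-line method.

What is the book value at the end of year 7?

$78,334

Depreciable base = $272,472 − $50,600 = $221,872.
Annual expense = $221,872 / 8 = $27,734.
End of year 1: book value $244,738.
End of year 2: book value $217,004.
End of year 3: book value $189,270.
End of year 4: book value $161,536.
End of year 5: book value $133,802.
End of year 6: book value $106,068.
End of year 7: book value $78,334.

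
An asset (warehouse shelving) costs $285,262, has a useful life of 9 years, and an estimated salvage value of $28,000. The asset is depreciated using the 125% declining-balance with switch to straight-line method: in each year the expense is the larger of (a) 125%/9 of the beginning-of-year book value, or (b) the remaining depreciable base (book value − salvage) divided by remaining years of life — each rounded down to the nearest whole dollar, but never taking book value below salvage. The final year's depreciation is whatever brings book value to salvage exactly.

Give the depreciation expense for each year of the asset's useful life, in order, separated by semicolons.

Depreciable base = $285,262 − $28,000 = $257,262.
Year 1: DB = ⌊$285,262 × 125%/9⌋ = $39,619; SL = ⌊$257,262/9⌋ = $28,584 → take DB $39,619. Book value $245,643.
Year 2: DB = ⌊$245,643 × 125%/9⌋ = $34,117; SL = ⌊$217,643/8⌋ = $27,205 → take DB $34,117. Book value $211,526.
Year 3: DB = ⌊$211,526 × 125%/9⌋ = $29,378; SL = ⌊$183,526/7⌋ = $26,218 → take DB $29,378. Book value $182,148.
Year 4: DB = ⌊$182,148 × 125%/9⌋ = $25,298; SL = ⌊$154,148/6⌋ = $25,691 → take SL $25,691. Book value $156,457.
Year 5: DB = ⌊$156,457 × 125%/9⌋ = $21,730; SL = ⌊$128,457/5⌋ = $25,691 → take SL $25,691. Book value $130,766.
Year 6: DB = ⌊$130,766 × 125%/9⌋ = $18,161; SL = ⌊$102,766/4⌋ = $25,691 → take SL $25,691. Book value $105,075.
Year 7: DB = ⌊$105,075 × 125%/9⌋ = $14,593; SL = ⌊$77,075/3⌋ = $25,691 → take SL $25,691. Book value $79,384.
Year 8: DB = ⌊$79,384 × 125%/9⌋ = $11,025; SL = ⌊$51,384/2⌋ = $25,692 → take SL $25,692. Book value $53,692.
Year 9 (final): $53,692 − $28,000 = $25,692. Book value $28,000.

$39,619; $34,117; $29,378; $25,691; $25,691; $25,691; $25,691; $25,692; $25,692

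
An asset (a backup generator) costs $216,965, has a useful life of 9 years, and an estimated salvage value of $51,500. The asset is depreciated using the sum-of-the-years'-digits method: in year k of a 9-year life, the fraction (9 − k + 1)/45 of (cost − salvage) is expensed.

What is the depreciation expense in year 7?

Depreciable base = $216,965 − $51,500 = $165,465.
Sum of the years' digits = 9+8+7+6+5+4+3+2+1 = 45.
Year 1: $165,465 × 9/45 = $33,093. Book value $183,872.
Year 2: $165,465 × 8/45 = $29,416. Book value $154,456.
Year 3: $165,465 × 7/45 = $25,739. Book value $128,717.
Year 4: $165,465 × 6/45 = $22,062. Book value $106,655.
Year 5: $165,465 × 5/45 = $18,385. Book value $88,270.
Year 6: $165,465 × 4/45 = $14,708. Book value $73,562.
Year 7: $165,465 × 3/45 = $11,031. Book value $62,531.

$11,031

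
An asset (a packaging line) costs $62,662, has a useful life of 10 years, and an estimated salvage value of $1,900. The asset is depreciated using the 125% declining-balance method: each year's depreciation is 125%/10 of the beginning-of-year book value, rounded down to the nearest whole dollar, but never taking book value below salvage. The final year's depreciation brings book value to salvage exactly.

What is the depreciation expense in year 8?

Depreciable base = $62,662 − $1,900 = $60,762.
Year 1: ⌊$62,662 × 125%/10⌋ = $7,832. Book value $54,830.
Year 2: ⌊$54,830 × 125%/10⌋ = $6,853. Book value $47,977.
Year 3: ⌊$47,977 × 125%/10⌋ = $5,997. Book value $41,980.
Year 4: ⌊$41,980 × 125%/10⌋ = $5,247. Book value $36,733.
Year 5: ⌊$36,733 × 125%/10⌋ = $4,591. Book value $32,142.
Year 6: ⌊$32,142 × 125%/10⌋ = $4,017. Book value $28,125.
Year 7: ⌊$28,125 × 125%/10⌋ = $3,515. Book value $24,610.
Year 8: ⌊$24,610 × 125%/10⌋ = $3,076. Book value $21,534.

$3,076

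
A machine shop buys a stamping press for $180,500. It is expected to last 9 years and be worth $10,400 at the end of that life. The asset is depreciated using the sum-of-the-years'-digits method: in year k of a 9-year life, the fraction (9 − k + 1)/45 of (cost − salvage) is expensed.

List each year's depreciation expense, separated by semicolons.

Depreciable base = $180,500 − $10,400 = $170,100.
Sum of the years' digits = 9+8+7+6+5+4+3+2+1 = 45.
Year 1: $170,100 × 9/45 = $34,020. Book value $146,480.
Year 2: $170,100 × 8/45 = $30,240. Book value $116,240.
Year 3: $170,100 × 7/45 = $26,460. Book value $89,780.
Year 4: $170,100 × 6/45 = $22,680. Book value $67,100.
Year 5: $170,100 × 5/45 = $18,900. Book value $48,200.
Year 6: $170,100 × 4/45 = $15,120. Book value $33,080.
Year 7: $170,100 × 3/45 = $11,340. Book value $21,740.
Year 8: $170,100 × 2/45 = $7,560. Book value $14,180.
Year 9: $170,100 × 1/45 = $3,780. Book value $10,400.

$34,020; $30,240; $26,460; $22,680; $18,900; $15,120; $11,340; $7,560; $3,780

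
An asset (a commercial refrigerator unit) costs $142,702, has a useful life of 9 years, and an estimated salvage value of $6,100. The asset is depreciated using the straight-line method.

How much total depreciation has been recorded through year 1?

Depreciable base = $142,702 − $6,100 = $136,602.
Annual expense = $136,602 / 9 = $15,178.
End of year 1: book value $127,524.
Accumulated through year 1 = $142,702 − $127,524 = $15,178.

$15,178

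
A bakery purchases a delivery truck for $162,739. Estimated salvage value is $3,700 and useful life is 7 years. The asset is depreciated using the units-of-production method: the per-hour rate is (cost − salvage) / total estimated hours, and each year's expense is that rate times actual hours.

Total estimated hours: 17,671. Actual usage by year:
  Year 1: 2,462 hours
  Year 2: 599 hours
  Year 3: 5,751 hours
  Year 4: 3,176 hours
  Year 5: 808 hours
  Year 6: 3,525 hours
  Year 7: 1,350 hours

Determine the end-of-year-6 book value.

$15,850

Depreciable base = $162,739 − $3,700 = $159,039.
Rate = $159,039 / 17,671 hours = $9 per hour.
Year 1: 2,462 × $9 = $22,158. Book value $140,581.
Year 2: 599 × $9 = $5,391. Book value $135,190.
Year 3: 5,751 × $9 = $51,759. Book value $83,431.
Year 4: 3,176 × $9 = $28,584. Book value $54,847.
Year 5: 808 × $9 = $7,272. Book value $47,575.
Year 6: 3,525 × $9 = $31,725. Book value $15,850.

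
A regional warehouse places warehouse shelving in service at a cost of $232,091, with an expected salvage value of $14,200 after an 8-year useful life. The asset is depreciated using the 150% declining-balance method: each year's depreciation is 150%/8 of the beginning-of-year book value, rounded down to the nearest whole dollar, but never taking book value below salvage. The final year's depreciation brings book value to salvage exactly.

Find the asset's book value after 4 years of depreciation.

$101,148

Depreciable base = $232,091 − $14,200 = $217,891.
Year 1: ⌊$232,091 × 150%/8⌋ = $43,517. Book value $188,574.
Year 2: ⌊$188,574 × 150%/8⌋ = $35,357. Book value $153,217.
Year 3: ⌊$153,217 × 150%/8⌋ = $28,728. Book value $124,489.
Year 4: ⌊$124,489 × 150%/8⌋ = $23,341. Book value $101,148.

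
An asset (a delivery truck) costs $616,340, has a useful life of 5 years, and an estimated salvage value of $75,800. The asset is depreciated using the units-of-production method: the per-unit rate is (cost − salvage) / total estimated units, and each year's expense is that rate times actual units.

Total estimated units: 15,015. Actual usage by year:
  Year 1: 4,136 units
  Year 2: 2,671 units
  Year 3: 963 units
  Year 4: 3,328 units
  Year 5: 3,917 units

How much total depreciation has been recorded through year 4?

$399,528

Depreciable base = $616,340 − $75,800 = $540,540.
Rate = $540,540 / 15,015 units = $36 per unit.
Year 1: 4,136 × $36 = $148,896. Book value $467,444.
Year 2: 2,671 × $36 = $96,156. Book value $371,288.
Year 3: 963 × $36 = $34,668. Book value $336,620.
Year 4: 3,328 × $36 = $119,808. Book value $216,812.
Accumulated through year 4 = $616,340 − $216,812 = $399,528.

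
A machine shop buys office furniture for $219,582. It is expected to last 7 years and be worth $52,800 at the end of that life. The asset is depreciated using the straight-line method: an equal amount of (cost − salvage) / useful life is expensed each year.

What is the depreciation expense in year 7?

Depreciable base = $219,582 − $52,800 = $166,782.
Annual expense = $166,782 / 7 = $23,826.

$23,826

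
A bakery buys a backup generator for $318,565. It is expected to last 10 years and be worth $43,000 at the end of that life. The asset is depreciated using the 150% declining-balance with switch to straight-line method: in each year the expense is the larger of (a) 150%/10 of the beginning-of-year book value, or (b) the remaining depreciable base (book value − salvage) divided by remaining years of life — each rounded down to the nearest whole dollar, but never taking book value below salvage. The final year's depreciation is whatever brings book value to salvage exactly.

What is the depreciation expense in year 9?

Depreciable base = $318,565 − $43,000 = $275,565.
Year 1: DB = ⌊$318,565 × 150%/10⌋ = $47,784; SL = ⌊$275,565/10⌋ = $27,556 → take DB $47,784. Book value $270,781.
Year 2: DB = ⌊$270,781 × 150%/10⌋ = $40,617; SL = ⌊$227,781/9⌋ = $25,309 → take DB $40,617. Book value $230,164.
Year 3: DB = ⌊$230,164 × 150%/10⌋ = $34,524; SL = ⌊$187,164/8⌋ = $23,395 → take DB $34,524. Book value $195,640.
Year 4: DB = ⌊$195,640 × 150%/10⌋ = $29,346; SL = ⌊$152,640/7⌋ = $21,805 → take DB $29,346. Book value $166,294.
Year 5: DB = ⌊$166,294 × 150%/10⌋ = $24,944; SL = ⌊$123,294/6⌋ = $20,549 → take DB $24,944. Book value $141,350.
Year 6: DB = ⌊$141,350 × 150%/10⌋ = $21,202; SL = ⌊$98,350/5⌋ = $19,670 → take DB $21,202. Book value $120,148.
Year 7: DB = ⌊$120,148 × 150%/10⌋ = $18,022; SL = ⌊$77,148/4⌋ = $19,287 → take SL $19,287. Book value $100,861.
Year 8: DB = ⌊$100,861 × 150%/10⌋ = $15,129; SL = ⌊$57,861/3⌋ = $19,287 → take SL $19,287. Book value $81,574.
Year 9: DB = ⌊$81,574 × 150%/10⌋ = $12,236; SL = ⌊$38,574/2⌋ = $19,287 → take SL $19,287. Book value $62,287.

$19,287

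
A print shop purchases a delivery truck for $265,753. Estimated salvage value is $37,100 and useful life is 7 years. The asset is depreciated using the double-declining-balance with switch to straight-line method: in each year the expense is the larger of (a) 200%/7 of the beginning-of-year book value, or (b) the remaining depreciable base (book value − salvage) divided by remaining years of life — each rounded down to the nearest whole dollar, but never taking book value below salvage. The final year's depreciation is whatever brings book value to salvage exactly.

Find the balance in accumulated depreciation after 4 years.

$196,574

Depreciable base = $265,753 − $37,100 = $228,653.
Year 1: DB = ⌊$265,753 × 200%/7⌋ = $75,929; SL = ⌊$228,653/7⌋ = $32,664 → take DB $75,929. Book value $189,824.
Year 2: DB = ⌊$189,824 × 200%/7⌋ = $54,235; SL = ⌊$152,724/6⌋ = $25,454 → take DB $54,235. Book value $135,589.
Year 3: DB = ⌊$135,589 × 200%/7⌋ = $38,739; SL = ⌊$98,489/5⌋ = $19,697 → take DB $38,739. Book value $96,850.
Year 4: DB = ⌊$96,850 × 200%/7⌋ = $27,671; SL = ⌊$59,750/4⌋ = $14,937 → take DB $27,671. Book value $69,179.
Accumulated through year 4 = $265,753 − $69,179 = $196,574.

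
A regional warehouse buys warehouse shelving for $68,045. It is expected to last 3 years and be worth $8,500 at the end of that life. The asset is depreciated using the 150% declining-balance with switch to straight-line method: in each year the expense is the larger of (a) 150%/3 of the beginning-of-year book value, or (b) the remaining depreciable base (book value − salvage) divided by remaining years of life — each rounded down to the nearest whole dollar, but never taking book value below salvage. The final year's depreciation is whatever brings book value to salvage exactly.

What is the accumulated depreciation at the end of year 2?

$51,033

Depreciable base = $68,045 − $8,500 = $59,545.
Year 1: DB = ⌊$68,045 × 150%/3⌋ = $34,022; SL = ⌊$59,545/3⌋ = $19,848 → take DB $34,022. Book value $34,023.
Year 2: DB = ⌊$34,023 × 150%/3⌋ = $17,011; SL = ⌊$25,523/2⌋ = $12,761 → take DB $17,011. Book value $17,012.
Accumulated through year 2 = $68,045 − $17,012 = $51,033.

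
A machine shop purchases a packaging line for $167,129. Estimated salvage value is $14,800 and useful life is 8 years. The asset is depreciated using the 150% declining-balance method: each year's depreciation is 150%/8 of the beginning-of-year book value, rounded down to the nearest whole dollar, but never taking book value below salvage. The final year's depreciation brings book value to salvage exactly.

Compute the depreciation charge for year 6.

Depreciable base = $167,129 − $14,800 = $152,329.
Year 1: ⌊$167,129 × 150%/8⌋ = $31,336. Book value $135,793.
Year 2: ⌊$135,793 × 150%/8⌋ = $25,461. Book value $110,332.
Year 3: ⌊$110,332 × 150%/8⌋ = $20,687. Book value $89,645.
Year 4: ⌊$89,645 × 150%/8⌋ = $16,808. Book value $72,837.
Year 5: ⌊$72,837 × 150%/8⌋ = $13,656. Book value $59,181.
Year 6: ⌊$59,181 × 150%/8⌋ = $11,096. Book value $48,085.

$11,096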